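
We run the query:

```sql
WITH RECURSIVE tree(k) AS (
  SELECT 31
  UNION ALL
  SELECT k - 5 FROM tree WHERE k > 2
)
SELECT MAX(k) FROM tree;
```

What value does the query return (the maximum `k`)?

Base: k=31.
Iteration 1: 31 > 2 holds -> k = 31 - 5 = 26.
Iteration 2: 26 > 2 holds -> k = 26 - 5 = 21.
Iteration 3: 21 > 2 holds -> k = 21 - 5 = 16.
Iteration 4: 16 > 2 holds -> k = 16 - 5 = 11.
Iteration 5: 11 > 2 holds -> k = 11 - 5 = 6.
Iteration 6: 6 > 2 holds -> k = 6 - 5 = 1.
Iteration 7: 1 > 2 fails; recursion stops.
k values: 31, 26, 21, 16, 11, 6, 1; the maximum is 31.

31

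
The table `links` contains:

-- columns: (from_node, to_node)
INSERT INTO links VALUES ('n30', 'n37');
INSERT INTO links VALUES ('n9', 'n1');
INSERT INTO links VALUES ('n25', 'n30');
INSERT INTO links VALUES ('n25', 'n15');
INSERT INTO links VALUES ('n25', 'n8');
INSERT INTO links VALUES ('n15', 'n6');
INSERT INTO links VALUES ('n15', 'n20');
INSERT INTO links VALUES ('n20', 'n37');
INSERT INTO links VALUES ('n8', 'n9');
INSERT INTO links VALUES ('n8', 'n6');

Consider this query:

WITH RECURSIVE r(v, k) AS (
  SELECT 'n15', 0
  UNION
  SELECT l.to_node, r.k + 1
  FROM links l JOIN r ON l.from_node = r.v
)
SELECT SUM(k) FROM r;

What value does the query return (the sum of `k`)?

Base: (n15, k=0).
Iteration 1: edges from {n15} -> (n20, k=1), (n6, k=1).
Iteration 2: edges from {n20,n6} -> (n37, k=2).
Iteration 3: no outgoing edges from {n37}; recursion stops.
SUM(k) = 0 + 1 + 1 + 2 = 4.

4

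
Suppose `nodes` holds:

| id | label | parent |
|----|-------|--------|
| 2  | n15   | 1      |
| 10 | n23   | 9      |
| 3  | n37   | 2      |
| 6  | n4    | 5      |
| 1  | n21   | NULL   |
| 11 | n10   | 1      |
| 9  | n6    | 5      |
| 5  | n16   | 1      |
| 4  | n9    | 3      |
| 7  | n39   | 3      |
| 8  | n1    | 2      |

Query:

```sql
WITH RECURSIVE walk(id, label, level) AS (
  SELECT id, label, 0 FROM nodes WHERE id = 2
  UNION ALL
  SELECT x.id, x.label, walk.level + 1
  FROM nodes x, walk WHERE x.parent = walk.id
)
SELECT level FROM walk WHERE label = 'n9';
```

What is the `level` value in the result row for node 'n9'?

2

Base: id=2 (n15) at level 0.
Iteration 1: rows with parent in {2} -> n37 (id 3, level 1), n1 (id 8, level 1).
Iteration 2: rows with parent in {3,8} -> n9 (id 4, level 2), n39 (id 7, level 2).
Iteration 3: no rows with parent in {4,7}; recursion stops.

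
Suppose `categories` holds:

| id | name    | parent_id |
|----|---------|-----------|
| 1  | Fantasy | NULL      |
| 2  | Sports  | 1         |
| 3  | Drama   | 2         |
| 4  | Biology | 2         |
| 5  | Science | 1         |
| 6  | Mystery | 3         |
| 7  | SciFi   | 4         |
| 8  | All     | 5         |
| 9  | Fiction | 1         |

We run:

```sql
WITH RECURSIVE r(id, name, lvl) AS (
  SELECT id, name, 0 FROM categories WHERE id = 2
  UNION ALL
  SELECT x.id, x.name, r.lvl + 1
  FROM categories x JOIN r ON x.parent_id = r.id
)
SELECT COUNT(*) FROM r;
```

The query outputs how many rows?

5

Base: id=2 (Sports) at lvl 0.
Iteration 1: rows with parent_id in {2} -> Drama (id 3, lvl 1), Biology (id 4, lvl 1).
Iteration 2: rows with parent_id in {3,4} -> Mystery (id 6, lvl 2), SciFi (id 7, lvl 2).
Iteration 3: no rows with parent_id in {6,7}; recursion stops.
Total rows emitted: 5.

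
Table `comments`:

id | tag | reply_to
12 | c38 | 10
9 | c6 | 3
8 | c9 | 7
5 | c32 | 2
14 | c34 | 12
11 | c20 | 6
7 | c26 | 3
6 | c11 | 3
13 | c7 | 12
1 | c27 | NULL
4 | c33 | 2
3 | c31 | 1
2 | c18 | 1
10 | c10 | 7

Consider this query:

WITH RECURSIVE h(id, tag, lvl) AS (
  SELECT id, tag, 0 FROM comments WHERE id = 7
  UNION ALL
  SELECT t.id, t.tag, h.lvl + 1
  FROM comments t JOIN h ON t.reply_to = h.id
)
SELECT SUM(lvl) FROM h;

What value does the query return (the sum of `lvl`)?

10

Base: id=7 (c26) at lvl 0.
Iteration 1: rows with reply_to in {7} -> c9 (id 8, lvl 1), c10 (id 10, lvl 1).
Iteration 2: rows with reply_to in {8,10} -> c38 (id 12, lvl 2).
Iteration 3: rows with reply_to in {12} -> c7 (id 13, lvl 3), c34 (id 14, lvl 3).
Iteration 4: no rows with reply_to in {13,14}; recursion stops.
SUM(lvl) = 0 + 1 + 1 + 2 + 3 + 3 = 10.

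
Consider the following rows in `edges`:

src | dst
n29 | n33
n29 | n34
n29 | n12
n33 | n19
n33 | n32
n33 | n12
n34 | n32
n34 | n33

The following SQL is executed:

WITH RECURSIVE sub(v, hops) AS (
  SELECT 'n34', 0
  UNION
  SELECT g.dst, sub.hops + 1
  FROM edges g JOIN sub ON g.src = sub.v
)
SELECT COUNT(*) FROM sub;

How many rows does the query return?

6

Base: (n34, hops=0).
Iteration 1: edges from {n34} -> (n32, hops=1), (n33, hops=1).
Iteration 2: edges from {n32,n33} -> (n12, hops=2), (n19, hops=2), (n32, hops=2).
Iteration 3: no outgoing edges from {n12,n19,n32}; recursion stops.
Total rows emitted: 6.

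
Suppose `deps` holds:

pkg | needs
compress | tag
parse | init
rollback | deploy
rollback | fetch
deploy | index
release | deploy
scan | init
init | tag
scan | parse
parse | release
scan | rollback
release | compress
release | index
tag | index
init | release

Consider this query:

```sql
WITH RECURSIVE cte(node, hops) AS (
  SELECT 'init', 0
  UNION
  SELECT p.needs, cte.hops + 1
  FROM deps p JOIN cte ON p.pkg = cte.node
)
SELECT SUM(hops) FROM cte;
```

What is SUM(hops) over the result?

Base: (init, hops=0).
Iteration 1: edges from {init} -> (release, hops=1), (tag, hops=1).
Iteration 2: edges from {release,tag} -> (compress, hops=2), (deploy, hops=2), (index, hops=2). [UNION drops 1 duplicate row(s)]
Iteration 3: edges from {compress,deploy,index} -> (index, hops=3), (tag, hops=3).
Iteration 4: edges from {index,tag} -> (index, hops=4).
Iteration 5: no outgoing edges from {index}; recursion stops.
SUM(hops) = 0 + 1 + 1 + 2 + 2 + 2 + 3 + 3 + 4 = 18.

18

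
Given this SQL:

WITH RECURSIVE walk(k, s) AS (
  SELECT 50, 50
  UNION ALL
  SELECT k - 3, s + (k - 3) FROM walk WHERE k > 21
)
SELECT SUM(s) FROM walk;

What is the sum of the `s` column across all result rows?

2640

Base: k=50, s=50.
Iteration 1: 50 > 21 holds -> k = 50 - 3 = 47, s = 50 + 47 = 97.
Iteration 2: 47 > 21 holds -> k = 47 - 3 = 44, s = 97 + 44 = 141.
Iteration 3: 44 > 21 holds -> k = 44 - 3 = 41, s = 141 + 41 = 182.
Iteration 4: 41 > 21 holds -> k = 41 - 3 = 38, s = 182 + 38 = 220.
Iteration 5: 38 > 21 holds -> k = 38 - 3 = 35, s = 220 + 35 = 255.
Iteration 6: 35 > 21 holds -> k = 35 - 3 = 32, s = 255 + 32 = 287.
Iteration 7: 32 > 21 holds -> k = 32 - 3 = 29, s = 287 + 29 = 316.
Iteration 8: 29 > 21 holds -> k = 29 - 3 = 26, s = 316 + 26 = 342.
Iteration 9: 26 > 21 holds -> k = 26 - 3 = 23, s = 342 + 23 = 365.
Iteration 10: 23 > 21 holds -> k = 23 - 3 = 20, s = 365 + 20 = 385.
Iteration 11: 20 > 21 fails; recursion stops.
SUM(s) = 50 + 97 + 141 + 182 + 220 + 255 + 287 + 316 + 342 + 365 + 385 = 2640.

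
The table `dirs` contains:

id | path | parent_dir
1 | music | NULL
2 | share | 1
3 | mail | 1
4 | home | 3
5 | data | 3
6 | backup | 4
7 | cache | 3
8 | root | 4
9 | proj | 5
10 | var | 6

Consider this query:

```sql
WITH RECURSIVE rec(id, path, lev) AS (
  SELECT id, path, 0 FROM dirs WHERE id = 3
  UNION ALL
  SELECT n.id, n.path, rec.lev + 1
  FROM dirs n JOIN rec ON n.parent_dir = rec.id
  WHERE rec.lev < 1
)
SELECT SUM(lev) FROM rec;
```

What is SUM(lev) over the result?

3

Base: id=3 (mail) at lev 0.
Iteration 1: rows with parent_dir in {3} -> home (id 4, lev 1), data (id 5, lev 1), cache (id 7, lev 1).
Iteration 2: lev < 1 fails for all current rows; recursion stops.
SUM(lev) = 0 + 1 + 1 + 1 = 3.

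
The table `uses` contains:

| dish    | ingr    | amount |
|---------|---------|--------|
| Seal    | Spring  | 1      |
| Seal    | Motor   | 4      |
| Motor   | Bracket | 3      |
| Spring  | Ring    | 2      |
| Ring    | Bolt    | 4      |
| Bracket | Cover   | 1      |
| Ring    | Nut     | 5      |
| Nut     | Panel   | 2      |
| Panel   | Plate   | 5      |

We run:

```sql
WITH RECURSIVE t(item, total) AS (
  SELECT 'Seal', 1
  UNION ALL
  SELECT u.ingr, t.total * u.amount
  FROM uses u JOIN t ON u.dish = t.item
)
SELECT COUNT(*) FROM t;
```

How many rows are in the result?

Base: (Seal, total=1).
Iteration 1: components of {Seal} -> Motor = 1*4 = 4, Spring = 1*1 = 1.
Iteration 2: components of {Motor,Spring} -> Bracket = 4*3 = 12, Ring = 1*2 = 2.
Iteration 3: components of {Bracket,Ring} -> Bolt = 2*4 = 8, Cover = 12*1 = 12, Nut = 2*5 = 10.
Iteration 4: components of {Bolt,Cover,Nut} -> Panel = 10*2 = 20.
Iteration 5: components of {Panel} -> Plate = 20*5 = 100.
Iteration 6: no further components; recursion stops.
Total rows emitted: 10.

10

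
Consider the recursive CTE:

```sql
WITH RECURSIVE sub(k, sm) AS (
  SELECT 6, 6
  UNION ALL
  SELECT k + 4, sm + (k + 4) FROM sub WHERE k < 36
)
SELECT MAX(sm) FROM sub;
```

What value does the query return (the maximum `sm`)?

Base: k=6, sm=6.
Iteration 1: 6 < 36 holds -> k = 6 + 4 = 10, sm = 6 + 10 = 16.
Iteration 2: 10 < 36 holds -> k = 10 + 4 = 14, sm = 16 + 14 = 30.
Iteration 3: 14 < 36 holds -> k = 14 + 4 = 18, sm = 30 + 18 = 48.
Iteration 4: 18 < 36 holds -> k = 18 + 4 = 22, sm = 48 + 22 = 70.
Iteration 5: 22 < 36 holds -> k = 22 + 4 = 26, sm = 70 + 26 = 96.
Iteration 6: 26 < 36 holds -> k = 26 + 4 = 30, sm = 96 + 30 = 126.
Iteration 7: 30 < 36 holds -> k = 30 + 4 = 34, sm = 126 + 34 = 160.
Iteration 8: 34 < 36 holds -> k = 34 + 4 = 38, sm = 160 + 38 = 198.
Iteration 9: 38 < 36 fails; recursion stops.
sm values: 6, 16, 30, 48, 70, 96, 126, 160, 198; the maximum is 198.

198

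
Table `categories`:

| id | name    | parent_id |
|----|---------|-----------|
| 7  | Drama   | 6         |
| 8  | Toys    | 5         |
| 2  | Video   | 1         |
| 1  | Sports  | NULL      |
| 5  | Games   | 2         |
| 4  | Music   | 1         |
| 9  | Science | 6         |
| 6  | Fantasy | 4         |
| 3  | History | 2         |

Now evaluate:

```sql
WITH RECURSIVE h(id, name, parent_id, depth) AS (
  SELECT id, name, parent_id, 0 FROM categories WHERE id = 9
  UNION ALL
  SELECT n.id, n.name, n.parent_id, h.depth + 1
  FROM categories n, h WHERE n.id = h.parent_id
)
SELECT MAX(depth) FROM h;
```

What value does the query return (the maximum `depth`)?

3

Base: id=9 (Science), parent_id=6, depth 0.
Iteration 1: join on id=6 -> Fantasy (id 6, parent_id=4, depth 1).
Iteration 2: join on id=4 -> Music (id 4, parent_id=1, depth 2).
Iteration 3: join on id=1 -> Sports (id 1, parent_id=NULL, depth 3).
Iteration 4: parent_id is NULL; no match; recursion stops.
depth values: 0, 1, 2, 3; the maximum is 3.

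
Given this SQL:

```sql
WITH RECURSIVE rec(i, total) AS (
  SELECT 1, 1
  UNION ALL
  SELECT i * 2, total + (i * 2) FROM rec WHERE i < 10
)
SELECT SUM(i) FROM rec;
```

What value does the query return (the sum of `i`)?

Base: i=1, total=1.
Iteration 1: 1 < 10 holds -> i = 1 * 2 = 2, total = 1 + 2 = 3.
Iteration 2: 2 < 10 holds -> i = 2 * 2 = 4, total = 3 + 4 = 7.
Iteration 3: 4 < 10 holds -> i = 4 * 2 = 8, total = 7 + 8 = 15.
Iteration 4: 8 < 10 holds -> i = 8 * 2 = 16, total = 15 + 16 = 31.
Iteration 5: 16 < 10 fails; recursion stops.
SUM(i) = 1 + 2 + 4 + 8 + 16 = 31.

31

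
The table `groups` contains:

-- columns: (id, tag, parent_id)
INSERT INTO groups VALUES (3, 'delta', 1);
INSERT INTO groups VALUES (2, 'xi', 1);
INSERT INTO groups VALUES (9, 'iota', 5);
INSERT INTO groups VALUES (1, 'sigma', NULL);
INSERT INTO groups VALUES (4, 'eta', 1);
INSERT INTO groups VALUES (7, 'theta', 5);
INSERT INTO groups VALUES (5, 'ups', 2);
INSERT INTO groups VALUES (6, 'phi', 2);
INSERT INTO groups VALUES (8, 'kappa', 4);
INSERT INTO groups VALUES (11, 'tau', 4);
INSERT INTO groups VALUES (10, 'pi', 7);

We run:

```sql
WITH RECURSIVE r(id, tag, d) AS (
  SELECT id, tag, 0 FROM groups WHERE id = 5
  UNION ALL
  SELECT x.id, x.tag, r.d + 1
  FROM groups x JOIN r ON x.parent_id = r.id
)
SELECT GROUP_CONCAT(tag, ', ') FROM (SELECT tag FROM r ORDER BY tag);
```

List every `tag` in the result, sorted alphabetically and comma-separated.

iota, pi, theta, ups

Base: id=5 (ups) at d 0.
Iteration 1: rows with parent_id in {5} -> theta (id 7, d 1), iota (id 9, d 1).
Iteration 2: rows with parent_id in {7,9} -> pi (id 10, d 2).
Iteration 3: no rows with parent_id in {10}; recursion stops.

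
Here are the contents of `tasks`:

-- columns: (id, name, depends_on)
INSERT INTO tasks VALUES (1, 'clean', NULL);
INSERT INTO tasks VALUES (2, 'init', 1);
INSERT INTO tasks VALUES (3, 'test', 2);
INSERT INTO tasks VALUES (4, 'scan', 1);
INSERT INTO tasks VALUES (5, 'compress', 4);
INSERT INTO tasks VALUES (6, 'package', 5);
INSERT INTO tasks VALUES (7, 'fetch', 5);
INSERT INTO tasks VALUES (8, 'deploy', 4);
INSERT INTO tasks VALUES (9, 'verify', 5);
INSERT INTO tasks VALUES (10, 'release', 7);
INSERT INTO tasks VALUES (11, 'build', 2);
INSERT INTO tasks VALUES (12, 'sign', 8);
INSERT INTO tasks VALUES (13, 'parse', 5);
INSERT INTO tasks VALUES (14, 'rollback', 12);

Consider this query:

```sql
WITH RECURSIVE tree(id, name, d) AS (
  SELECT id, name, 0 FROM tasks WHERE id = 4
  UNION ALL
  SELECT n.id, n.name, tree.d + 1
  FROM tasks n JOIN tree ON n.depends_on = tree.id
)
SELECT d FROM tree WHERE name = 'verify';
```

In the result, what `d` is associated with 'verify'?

Base: id=4 (scan) at d 0.
Iteration 1: rows with depends_on in {4} -> compress (id 5, d 1), deploy (id 8, d 1).
Iteration 2: rows with depends_on in {5,8} -> package (id 6, d 2), fetch (id 7, d 2), verify (id 9, d 2), sign (id 12, d 2), parse (id 13, d 2).
Iteration 3: rows with depends_on in {6,7,9,12,13} -> release (id 10, d 3), rollback (id 14, d 3).
Iteration 4: no rows with depends_on in {10,14}; recursion stops.

2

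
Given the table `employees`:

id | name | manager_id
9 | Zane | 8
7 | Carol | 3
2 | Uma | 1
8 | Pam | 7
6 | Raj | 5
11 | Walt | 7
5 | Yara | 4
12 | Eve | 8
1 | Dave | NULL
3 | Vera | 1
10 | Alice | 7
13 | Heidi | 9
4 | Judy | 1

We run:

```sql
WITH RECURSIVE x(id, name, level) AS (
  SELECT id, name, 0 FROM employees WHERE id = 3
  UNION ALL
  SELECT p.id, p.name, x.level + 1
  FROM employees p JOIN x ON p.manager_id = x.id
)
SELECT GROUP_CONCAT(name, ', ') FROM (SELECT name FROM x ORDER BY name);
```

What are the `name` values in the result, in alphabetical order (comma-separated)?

Alice, Carol, Eve, Heidi, Pam, Vera, Walt, Zane

Base: id=3 (Vera) at level 0.
Iteration 1: rows with manager_id in {3} -> Carol (id 7, level 1).
Iteration 2: rows with manager_id in {7} -> Pam (id 8, level 2), Alice (id 10, level 2), Walt (id 11, level 2).
Iteration 3: rows with manager_id in {8,10,11} -> Zane (id 9, level 3), Eve (id 12, level 3).
Iteration 4: rows with manager_id in {9,12} -> Heidi (id 13, level 4).
Iteration 5: no rows with manager_id in {13}; recursion stops.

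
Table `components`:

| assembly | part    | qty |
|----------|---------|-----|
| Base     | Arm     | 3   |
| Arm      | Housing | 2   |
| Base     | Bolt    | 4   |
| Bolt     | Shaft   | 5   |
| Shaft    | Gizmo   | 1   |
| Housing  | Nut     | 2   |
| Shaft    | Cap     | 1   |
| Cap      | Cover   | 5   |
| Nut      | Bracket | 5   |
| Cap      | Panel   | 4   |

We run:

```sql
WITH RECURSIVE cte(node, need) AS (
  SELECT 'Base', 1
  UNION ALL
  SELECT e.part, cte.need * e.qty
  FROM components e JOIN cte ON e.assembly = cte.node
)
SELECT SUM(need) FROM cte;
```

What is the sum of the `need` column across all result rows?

Base: (Base, need=1).
Iteration 1: components of {Base} -> Arm = 1*3 = 3, Bolt = 1*4 = 4.
Iteration 2: components of {Arm,Bolt} -> Housing = 3*2 = 6, Shaft = 4*5 = 20.
Iteration 3: components of {Housing,Shaft} -> Cap = 20*1 = 20, Gizmo = 20*1 = 20, Nut = 6*2 = 12.
Iteration 4: components of {Cap,Gizmo,Nut} -> Bracket = 12*5 = 60, Cover = 20*5 = 100, Panel = 20*4 = 80.
Iteration 5: no further components; recursion stops.
SUM(need) = 1 + 3 + 4 + 6 + 20 + 12 + 20 + 20 + 60 + 100 + 80 = 326.

326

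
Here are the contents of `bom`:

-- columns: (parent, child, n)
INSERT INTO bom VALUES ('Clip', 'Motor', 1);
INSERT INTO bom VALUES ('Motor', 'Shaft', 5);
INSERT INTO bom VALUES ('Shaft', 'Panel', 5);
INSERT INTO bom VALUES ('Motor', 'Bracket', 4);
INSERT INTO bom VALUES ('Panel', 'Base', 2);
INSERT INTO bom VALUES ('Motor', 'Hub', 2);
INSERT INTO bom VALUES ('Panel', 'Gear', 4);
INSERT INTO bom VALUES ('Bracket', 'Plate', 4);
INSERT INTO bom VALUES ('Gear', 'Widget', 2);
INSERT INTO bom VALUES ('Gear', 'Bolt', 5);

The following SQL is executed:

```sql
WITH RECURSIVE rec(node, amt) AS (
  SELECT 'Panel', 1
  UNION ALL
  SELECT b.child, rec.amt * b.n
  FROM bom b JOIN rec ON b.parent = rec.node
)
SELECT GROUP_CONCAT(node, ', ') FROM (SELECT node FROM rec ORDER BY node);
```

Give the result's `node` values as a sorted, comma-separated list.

Base, Bolt, Gear, Panel, Widget

Base: (Panel, amt=1).
Iteration 1: components of {Panel} -> Base = 1*2 = 2, Gear = 1*4 = 4.
Iteration 2: components of {Base,Gear} -> Bolt = 4*5 = 20, Widget = 4*2 = 8.
Iteration 3: no further components; recursion stops.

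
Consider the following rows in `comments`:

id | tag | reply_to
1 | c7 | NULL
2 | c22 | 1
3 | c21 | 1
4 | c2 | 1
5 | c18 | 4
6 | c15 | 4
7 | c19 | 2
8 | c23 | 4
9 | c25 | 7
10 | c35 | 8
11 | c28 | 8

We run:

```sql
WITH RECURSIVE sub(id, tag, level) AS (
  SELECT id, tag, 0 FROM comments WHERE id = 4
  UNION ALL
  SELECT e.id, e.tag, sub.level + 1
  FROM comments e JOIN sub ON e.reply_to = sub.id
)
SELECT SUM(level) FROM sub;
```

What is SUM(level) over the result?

Base: id=4 (c2) at level 0.
Iteration 1: rows with reply_to in {4} -> c18 (id 5, level 1), c15 (id 6, level 1), c23 (id 8, level 1).
Iteration 2: rows with reply_to in {5,6,8} -> c35 (id 10, level 2), c28 (id 11, level 2).
Iteration 3: no rows with reply_to in {10,11}; recursion stops.
SUM(level) = 0 + 1 + 1 + 1 + 2 + 2 = 7.

7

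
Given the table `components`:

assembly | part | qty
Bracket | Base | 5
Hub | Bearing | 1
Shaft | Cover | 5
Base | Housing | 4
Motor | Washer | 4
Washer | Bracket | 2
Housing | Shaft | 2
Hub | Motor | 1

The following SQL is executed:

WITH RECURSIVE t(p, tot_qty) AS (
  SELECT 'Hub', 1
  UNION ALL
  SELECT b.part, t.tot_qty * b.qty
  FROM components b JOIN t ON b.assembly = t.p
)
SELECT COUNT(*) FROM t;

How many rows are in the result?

Base: (Hub, tot_qty=1).
Iteration 1: components of {Hub} -> Bearing = 1*1 = 1, Motor = 1*1 = 1.
Iteration 2: components of {Bearing,Motor} -> Washer = 1*4 = 4.
Iteration 3: components of {Washer} -> Bracket = 4*2 = 8.
Iteration 4: components of {Bracket} -> Base = 8*5 = 40.
Iteration 5: components of {Base} -> Housing = 40*4 = 160.
Iteration 6: components of {Housing} -> Shaft = 160*2 = 320.
Iteration 7: components of {Shaft} -> Cover = 320*5 = 1600.
Iteration 8: no further components; recursion stops.
Total rows emitted: 9.

9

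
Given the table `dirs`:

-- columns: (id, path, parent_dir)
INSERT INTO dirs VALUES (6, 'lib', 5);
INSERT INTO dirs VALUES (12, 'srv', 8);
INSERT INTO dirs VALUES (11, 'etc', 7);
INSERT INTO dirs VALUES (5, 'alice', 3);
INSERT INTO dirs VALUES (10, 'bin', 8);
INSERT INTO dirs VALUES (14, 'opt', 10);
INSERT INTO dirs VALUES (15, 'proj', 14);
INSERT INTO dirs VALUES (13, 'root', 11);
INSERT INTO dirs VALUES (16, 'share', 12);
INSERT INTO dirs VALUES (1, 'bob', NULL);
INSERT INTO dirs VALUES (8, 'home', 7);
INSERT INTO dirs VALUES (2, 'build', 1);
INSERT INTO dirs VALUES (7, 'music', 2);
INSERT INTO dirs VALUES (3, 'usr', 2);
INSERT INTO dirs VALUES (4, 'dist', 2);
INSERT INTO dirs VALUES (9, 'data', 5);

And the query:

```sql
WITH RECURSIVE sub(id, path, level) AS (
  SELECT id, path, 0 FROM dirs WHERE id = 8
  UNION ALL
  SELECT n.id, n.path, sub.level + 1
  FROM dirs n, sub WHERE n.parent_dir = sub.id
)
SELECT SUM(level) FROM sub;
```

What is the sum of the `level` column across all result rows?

9

Base: id=8 (home) at level 0.
Iteration 1: rows with parent_dir in {8} -> bin (id 10, level 1), srv (id 12, level 1).
Iteration 2: rows with parent_dir in {10,12} -> opt (id 14, level 2), share (id 16, level 2).
Iteration 3: rows with parent_dir in {14,16} -> proj (id 15, level 3).
Iteration 4: no rows with parent_dir in {15}; recursion stops.
SUM(level) = 0 + 1 + 1 + 2 + 2 + 3 = 9.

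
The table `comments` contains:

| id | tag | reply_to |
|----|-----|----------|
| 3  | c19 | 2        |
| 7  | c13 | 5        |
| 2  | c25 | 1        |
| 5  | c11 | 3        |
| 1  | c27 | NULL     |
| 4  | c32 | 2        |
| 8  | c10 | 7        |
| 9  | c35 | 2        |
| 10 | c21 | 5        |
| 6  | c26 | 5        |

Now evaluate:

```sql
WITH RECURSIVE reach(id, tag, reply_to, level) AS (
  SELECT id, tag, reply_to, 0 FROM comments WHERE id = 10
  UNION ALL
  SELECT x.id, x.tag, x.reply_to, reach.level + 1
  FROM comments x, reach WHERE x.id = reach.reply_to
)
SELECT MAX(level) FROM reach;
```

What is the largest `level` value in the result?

Base: id=10 (c21), reply_to=5, level 0.
Iteration 1: join on id=5 -> c11 (id 5, reply_to=3, level 1).
Iteration 2: join on id=3 -> c19 (id 3, reply_to=2, level 2).
Iteration 3: join on id=2 -> c25 (id 2, reply_to=1, level 3).
Iteration 4: join on id=1 -> c27 (id 1, reply_to=NULL, level 4).
Iteration 5: reply_to is NULL; no match; recursion stops.
level values: 0, 1, 2, 3, 4; the maximum is 4.

4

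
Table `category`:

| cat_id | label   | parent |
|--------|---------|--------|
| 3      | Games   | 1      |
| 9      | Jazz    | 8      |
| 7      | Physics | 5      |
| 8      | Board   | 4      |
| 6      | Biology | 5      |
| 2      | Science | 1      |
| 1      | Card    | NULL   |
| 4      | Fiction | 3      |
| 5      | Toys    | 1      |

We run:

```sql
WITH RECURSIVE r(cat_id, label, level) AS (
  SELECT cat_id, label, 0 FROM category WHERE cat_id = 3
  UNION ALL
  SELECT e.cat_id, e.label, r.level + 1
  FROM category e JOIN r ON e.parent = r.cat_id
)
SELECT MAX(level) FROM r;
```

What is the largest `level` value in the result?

3

Base: cat_id=3 (Games) at level 0.
Iteration 1: rows with parent in {3} -> Fiction (id 4, level 1).
Iteration 2: rows with parent in {4} -> Board (id 8, level 2).
Iteration 3: rows with parent in {8} -> Jazz (id 9, level 3).
Iteration 4: no rows with parent in {9}; recursion stops.
level values: 0, 1, 2, 3; the maximum is 3.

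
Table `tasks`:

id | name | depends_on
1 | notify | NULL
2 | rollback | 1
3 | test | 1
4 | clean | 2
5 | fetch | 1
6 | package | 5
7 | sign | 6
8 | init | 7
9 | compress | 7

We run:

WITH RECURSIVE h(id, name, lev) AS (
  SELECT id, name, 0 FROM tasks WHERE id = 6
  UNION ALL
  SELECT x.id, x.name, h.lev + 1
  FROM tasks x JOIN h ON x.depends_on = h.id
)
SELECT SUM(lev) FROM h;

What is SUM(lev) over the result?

Base: id=6 (package) at lev 0.
Iteration 1: rows with depends_on in {6} -> sign (id 7, lev 1).
Iteration 2: rows with depends_on in {7} -> init (id 8, lev 2), compress (id 9, lev 2).
Iteration 3: no rows with depends_on in {8,9}; recursion stops.
SUM(lev) = 0 + 1 + 2 + 2 = 5.

5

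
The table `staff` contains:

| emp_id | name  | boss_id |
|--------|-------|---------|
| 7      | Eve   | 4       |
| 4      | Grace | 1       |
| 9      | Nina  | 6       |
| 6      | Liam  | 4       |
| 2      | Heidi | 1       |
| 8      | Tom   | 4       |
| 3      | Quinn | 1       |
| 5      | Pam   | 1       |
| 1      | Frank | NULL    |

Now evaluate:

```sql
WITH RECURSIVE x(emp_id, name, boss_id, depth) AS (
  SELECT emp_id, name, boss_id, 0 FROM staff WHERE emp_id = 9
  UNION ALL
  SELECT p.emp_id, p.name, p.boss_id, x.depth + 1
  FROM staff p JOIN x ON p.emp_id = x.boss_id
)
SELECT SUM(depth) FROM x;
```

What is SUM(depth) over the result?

6

Base: emp_id=9 (Nina), boss_id=6, depth 0.
Iteration 1: join on emp_id=6 -> Liam (id 6, boss_id=4, depth 1).
Iteration 2: join on emp_id=4 -> Grace (id 4, boss_id=1, depth 2).
Iteration 3: join on emp_id=1 -> Frank (id 1, boss_id=NULL, depth 3).
Iteration 4: boss_id is NULL; no match; recursion stops.
SUM(depth) = 0 + 1 + 2 + 3 = 6.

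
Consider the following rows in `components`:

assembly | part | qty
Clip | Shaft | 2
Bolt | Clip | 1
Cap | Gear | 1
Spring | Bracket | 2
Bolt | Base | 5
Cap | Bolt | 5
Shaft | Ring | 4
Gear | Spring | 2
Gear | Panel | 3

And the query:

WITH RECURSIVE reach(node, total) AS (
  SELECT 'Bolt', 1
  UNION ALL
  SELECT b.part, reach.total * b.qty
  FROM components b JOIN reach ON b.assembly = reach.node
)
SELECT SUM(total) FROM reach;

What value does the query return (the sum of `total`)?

Base: (Bolt, total=1).
Iteration 1: components of {Bolt} -> Base = 1*5 = 5, Clip = 1*1 = 1.
Iteration 2: components of {Base,Clip} -> Shaft = 1*2 = 2.
Iteration 3: components of {Shaft} -> Ring = 2*4 = 8.
Iteration 4: no further components; recursion stops.
SUM(total) = 1 + 5 + 1 + 2 + 8 = 17.

17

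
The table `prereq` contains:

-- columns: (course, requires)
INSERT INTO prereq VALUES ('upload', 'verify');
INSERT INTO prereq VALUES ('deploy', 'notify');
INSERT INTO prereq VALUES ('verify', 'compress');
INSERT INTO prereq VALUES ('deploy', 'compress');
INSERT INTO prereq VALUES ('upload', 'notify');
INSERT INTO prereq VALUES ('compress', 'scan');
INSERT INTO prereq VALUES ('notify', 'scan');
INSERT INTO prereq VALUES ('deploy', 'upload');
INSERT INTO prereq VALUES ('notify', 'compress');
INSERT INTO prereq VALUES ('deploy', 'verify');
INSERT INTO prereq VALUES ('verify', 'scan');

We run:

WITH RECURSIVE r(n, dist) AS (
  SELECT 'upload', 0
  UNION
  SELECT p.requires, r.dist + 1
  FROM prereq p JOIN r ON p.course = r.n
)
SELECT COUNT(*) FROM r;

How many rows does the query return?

Base: (upload, dist=0).
Iteration 1: edges from {upload} -> (notify, dist=1), (verify, dist=1).
Iteration 2: edges from {notify,verify} -> (compress, dist=2), (scan, dist=2). [UNION drops 2 duplicate row(s)]
Iteration 3: edges from {compress,scan} -> (scan, dist=3).
Iteration 4: no outgoing edges from {scan}; recursion stops.
Total rows emitted: 6.

6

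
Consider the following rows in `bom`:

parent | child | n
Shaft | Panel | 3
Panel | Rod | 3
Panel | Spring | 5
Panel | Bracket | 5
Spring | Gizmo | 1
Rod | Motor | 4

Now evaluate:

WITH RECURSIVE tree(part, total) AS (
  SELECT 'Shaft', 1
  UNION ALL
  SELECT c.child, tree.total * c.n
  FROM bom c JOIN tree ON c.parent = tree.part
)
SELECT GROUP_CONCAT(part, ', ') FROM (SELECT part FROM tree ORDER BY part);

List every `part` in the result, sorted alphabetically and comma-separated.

Bracket, Gizmo, Motor, Panel, Rod, Shaft, Spring

Base: (Shaft, total=1).
Iteration 1: components of {Shaft} -> Panel = 1*3 = 3.
Iteration 2: components of {Panel} -> Bracket = 3*5 = 15, Rod = 3*3 = 9, Spring = 3*5 = 15.
Iteration 3: components of {Bracket,Rod,Spring} -> Gizmo = 15*1 = 15, Motor = 9*4 = 36.
Iteration 4: no further components; recursion stops.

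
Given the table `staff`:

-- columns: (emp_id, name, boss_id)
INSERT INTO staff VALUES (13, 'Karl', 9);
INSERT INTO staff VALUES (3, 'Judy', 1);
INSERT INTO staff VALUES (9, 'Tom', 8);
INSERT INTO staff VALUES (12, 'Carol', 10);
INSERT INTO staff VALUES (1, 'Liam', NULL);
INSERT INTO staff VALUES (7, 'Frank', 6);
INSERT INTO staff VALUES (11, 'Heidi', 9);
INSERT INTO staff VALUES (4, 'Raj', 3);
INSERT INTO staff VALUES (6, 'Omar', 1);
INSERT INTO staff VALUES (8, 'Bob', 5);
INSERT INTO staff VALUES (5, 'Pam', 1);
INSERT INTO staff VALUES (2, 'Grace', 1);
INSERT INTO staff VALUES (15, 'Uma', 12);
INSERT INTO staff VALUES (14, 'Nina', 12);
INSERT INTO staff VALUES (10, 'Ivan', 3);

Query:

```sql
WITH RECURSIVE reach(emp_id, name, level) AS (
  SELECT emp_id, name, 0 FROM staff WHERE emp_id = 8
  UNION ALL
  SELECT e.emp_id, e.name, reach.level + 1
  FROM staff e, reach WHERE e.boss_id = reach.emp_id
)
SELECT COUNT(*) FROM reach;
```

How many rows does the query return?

Base: emp_id=8 (Bob) at level 0.
Iteration 1: rows with boss_id in {8} -> Tom (id 9, level 1).
Iteration 2: rows with boss_id in {9} -> Heidi (id 11, level 2), Karl (id 13, level 2).
Iteration 3: no rows with boss_id in {11,13}; recursion stops.
Total rows emitted: 4.

4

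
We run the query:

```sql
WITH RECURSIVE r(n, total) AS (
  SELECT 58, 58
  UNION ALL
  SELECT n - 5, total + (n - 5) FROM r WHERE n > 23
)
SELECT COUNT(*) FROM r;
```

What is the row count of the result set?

8

Base: n=58, total=58.
Iteration 1: 58 > 23 holds -> n = 58 - 5 = 53, total = 58 + 53 = 111.
Iteration 2: 53 > 23 holds -> n = 53 - 5 = 48, total = 111 + 48 = 159.
Iteration 3: 48 > 23 holds -> n = 48 - 5 = 43, total = 159 + 43 = 202.
Iteration 4: 43 > 23 holds -> n = 43 - 5 = 38, total = 202 + 38 = 240.
Iteration 5: 38 > 23 holds -> n = 38 - 5 = 33, total = 240 + 33 = 273.
Iteration 6: 33 > 23 holds -> n = 33 - 5 = 28, total = 273 + 28 = 301.
Iteration 7: 28 > 23 holds -> n = 28 - 5 = 23, total = 301 + 23 = 324.
Iteration 8: 23 > 23 fails; recursion stops.
Total rows emitted: 8.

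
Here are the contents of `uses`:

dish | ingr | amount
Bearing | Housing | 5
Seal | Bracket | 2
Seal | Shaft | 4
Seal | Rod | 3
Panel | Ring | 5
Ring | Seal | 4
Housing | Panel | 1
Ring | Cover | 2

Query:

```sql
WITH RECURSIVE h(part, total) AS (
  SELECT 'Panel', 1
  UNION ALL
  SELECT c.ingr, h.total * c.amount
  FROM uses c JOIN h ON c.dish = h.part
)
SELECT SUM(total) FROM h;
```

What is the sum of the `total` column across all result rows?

Base: (Panel, total=1).
Iteration 1: components of {Panel} -> Ring = 1*5 = 5.
Iteration 2: components of {Ring} -> Cover = 5*2 = 10, Seal = 5*4 = 20.
Iteration 3: components of {Cover,Seal} -> Bracket = 20*2 = 40, Rod = 20*3 = 60, Shaft = 20*4 = 80.
Iteration 4: no further components; recursion stops.
SUM(total) = 1 + 5 + 10 + 20 + 60 + 40 + 80 = 216.

216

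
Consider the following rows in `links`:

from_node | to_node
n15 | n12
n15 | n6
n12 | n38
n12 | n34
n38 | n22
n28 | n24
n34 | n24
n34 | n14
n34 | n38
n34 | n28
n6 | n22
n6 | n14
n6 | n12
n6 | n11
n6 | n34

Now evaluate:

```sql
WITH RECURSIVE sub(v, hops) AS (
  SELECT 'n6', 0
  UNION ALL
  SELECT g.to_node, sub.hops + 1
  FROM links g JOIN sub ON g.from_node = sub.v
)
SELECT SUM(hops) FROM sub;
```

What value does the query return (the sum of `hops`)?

Base: (n6, hops=0).
Iteration 1: edges from {n6} -> (n11, hops=1), (n12, hops=1), (n14, hops=1), (n22, hops=1), (n34, hops=1).
Iteration 2: edges from {n11,n12,n14,n22,n34} -> (n14, hops=2), (n24, hops=2), (n28, hops=2), (n34, hops=2), (n38, hops=2) x2. [UNION ALL keeps all 6 new rows, including repeats]
Iteration 3: edges from {n14,n24,n28,n34,n38} -> (n14, hops=3), (n22, hops=3) x2, (n24, hops=3) x2, (n28, hops=3), (n38, hops=3). [UNION ALL keeps all 7 new rows, including repeats]
Iteration 4: edges from {n14,n22,n24,n28,n38} -> (n22, hops=4), (n24, hops=4).
Iteration 5: no outgoing edges from {n22,n24}; recursion stops.
SUM(hops) = 0 + 1 + 1 + 1 + 1 + 1 + 2 + 2 + 2 + 2 + 2 + 2 + 3 + 3 + ... (21 terms) = 46.

46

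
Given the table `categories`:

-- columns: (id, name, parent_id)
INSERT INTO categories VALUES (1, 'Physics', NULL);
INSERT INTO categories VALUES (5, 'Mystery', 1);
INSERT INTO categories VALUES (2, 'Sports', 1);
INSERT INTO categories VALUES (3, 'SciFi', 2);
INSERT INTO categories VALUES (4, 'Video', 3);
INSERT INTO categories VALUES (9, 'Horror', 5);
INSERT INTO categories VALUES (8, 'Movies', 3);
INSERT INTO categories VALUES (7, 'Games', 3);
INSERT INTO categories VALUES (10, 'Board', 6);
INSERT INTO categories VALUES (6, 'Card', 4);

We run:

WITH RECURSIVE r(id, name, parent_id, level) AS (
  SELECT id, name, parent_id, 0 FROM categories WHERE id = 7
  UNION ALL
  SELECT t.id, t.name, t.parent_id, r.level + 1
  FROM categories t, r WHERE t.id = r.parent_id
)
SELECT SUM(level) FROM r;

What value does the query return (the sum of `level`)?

6

Base: id=7 (Games), parent_id=3, level 0.
Iteration 1: join on id=3 -> SciFi (id 3, parent_id=2, level 1).
Iteration 2: join on id=2 -> Sports (id 2, parent_id=1, level 2).
Iteration 3: join on id=1 -> Physics (id 1, parent_id=NULL, level 3).
Iteration 4: parent_id is NULL; no match; recursion stops.
SUM(level) = 0 + 1 + 2 + 3 = 6.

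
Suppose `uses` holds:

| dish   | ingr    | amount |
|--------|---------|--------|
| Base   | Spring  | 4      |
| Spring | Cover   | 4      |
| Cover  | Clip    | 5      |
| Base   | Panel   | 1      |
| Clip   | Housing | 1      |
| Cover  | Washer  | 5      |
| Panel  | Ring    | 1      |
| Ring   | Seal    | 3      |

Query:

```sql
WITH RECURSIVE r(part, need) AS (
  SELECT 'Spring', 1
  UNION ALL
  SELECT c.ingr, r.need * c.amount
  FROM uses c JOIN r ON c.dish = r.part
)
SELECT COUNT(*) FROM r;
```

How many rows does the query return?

Base: (Spring, need=1).
Iteration 1: components of {Spring} -> Cover = 1*4 = 4.
Iteration 2: components of {Cover} -> Clip = 4*5 = 20, Washer = 4*5 = 20.
Iteration 3: components of {Clip,Washer} -> Housing = 20*1 = 20.
Iteration 4: no further components; recursion stops.
Total rows emitted: 5.

5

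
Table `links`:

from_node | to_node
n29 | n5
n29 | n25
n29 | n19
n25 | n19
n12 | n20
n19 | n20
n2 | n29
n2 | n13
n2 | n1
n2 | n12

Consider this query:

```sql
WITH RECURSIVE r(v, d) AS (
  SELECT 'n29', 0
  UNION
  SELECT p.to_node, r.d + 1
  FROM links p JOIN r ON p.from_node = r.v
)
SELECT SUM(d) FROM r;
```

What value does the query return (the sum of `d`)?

Base: (n29, d=0).
Iteration 1: edges from {n29} -> (n19, d=1), (n25, d=1), (n5, d=1).
Iteration 2: edges from {n19,n25,n5} -> (n19, d=2), (n20, d=2).
Iteration 3: edges from {n19,n20} -> (n20, d=3).
Iteration 4: no outgoing edges from {n20}; recursion stops.
SUM(d) = 0 + 1 + 1 + 1 + 2 + 2 + 3 = 10.

10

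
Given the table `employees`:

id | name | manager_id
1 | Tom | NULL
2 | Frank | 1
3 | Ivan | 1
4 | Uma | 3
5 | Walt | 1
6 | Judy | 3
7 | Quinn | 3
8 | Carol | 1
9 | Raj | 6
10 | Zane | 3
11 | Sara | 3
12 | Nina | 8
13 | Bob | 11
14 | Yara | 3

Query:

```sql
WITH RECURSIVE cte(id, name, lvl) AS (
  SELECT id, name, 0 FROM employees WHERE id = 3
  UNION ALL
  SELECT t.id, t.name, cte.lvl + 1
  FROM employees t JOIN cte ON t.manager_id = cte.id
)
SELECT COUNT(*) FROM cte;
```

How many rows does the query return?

Base: id=3 (Ivan) at lvl 0.
Iteration 1: rows with manager_id in {3} -> Uma (id 4, lvl 1), Judy (id 6, lvl 1), Quinn (id 7, lvl 1), Zane (id 10, lvl 1), Sara (id 11, lvl 1), Yara (id 14, lvl 1).
Iteration 2: rows with manager_id in {4,6,7,10,11,14} -> Raj (id 9, lvl 2), Bob (id 13, lvl 2).
Iteration 3: no rows with manager_id in {9,13}; recursion stops.
Total rows emitted: 9.

9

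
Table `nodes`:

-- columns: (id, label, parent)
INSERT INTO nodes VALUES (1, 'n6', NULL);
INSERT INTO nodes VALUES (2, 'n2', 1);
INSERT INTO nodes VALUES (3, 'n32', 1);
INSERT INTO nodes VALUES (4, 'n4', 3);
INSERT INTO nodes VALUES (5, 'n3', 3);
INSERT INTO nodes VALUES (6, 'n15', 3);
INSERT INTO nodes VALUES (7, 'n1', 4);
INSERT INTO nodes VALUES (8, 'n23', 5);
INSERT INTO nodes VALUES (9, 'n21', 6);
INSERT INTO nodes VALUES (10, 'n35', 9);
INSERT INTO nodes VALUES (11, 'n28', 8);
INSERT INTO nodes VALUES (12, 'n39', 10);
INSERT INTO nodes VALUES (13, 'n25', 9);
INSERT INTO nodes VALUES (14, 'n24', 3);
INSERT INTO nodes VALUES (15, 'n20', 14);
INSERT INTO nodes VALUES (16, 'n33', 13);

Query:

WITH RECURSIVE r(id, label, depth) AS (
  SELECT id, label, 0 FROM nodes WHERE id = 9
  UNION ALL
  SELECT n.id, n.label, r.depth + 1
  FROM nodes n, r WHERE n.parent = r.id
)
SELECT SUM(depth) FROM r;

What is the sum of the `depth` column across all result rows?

6

Base: id=9 (n21) at depth 0.
Iteration 1: rows with parent in {9} -> n35 (id 10, depth 1), n25 (id 13, depth 1).
Iteration 2: rows with parent in {10,13} -> n39 (id 12, depth 2), n33 (id 16, depth 2).
Iteration 3: no rows with parent in {12,16}; recursion stops.
SUM(depth) = 0 + 1 + 1 + 2 + 2 = 6.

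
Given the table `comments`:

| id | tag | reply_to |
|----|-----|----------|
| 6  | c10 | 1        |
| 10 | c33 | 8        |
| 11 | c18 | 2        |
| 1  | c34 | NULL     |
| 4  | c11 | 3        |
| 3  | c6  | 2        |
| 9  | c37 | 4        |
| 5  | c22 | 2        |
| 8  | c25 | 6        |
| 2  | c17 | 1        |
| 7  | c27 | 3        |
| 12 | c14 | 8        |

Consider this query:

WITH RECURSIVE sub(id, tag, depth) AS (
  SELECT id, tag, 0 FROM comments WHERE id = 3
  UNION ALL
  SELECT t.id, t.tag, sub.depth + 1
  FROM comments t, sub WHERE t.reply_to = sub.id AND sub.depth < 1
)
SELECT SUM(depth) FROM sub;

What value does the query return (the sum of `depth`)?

2

Base: id=3 (c6) at depth 0.
Iteration 1: rows with reply_to in {3} -> c11 (id 4, depth 1), c27 (id 7, depth 1).
Iteration 2: depth < 1 fails for all current rows; recursion stops.
SUM(depth) = 0 + 1 + 1 = 2.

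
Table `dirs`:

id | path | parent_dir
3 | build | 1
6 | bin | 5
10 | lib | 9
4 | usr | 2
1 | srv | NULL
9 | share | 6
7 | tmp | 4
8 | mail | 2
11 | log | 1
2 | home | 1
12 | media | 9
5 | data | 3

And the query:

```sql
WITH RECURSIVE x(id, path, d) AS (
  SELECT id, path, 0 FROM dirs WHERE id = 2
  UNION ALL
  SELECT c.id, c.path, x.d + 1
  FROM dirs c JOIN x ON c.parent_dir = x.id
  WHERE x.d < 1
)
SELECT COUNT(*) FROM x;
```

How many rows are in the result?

3

Base: id=2 (home) at d 0.
Iteration 1: rows with parent_dir in {2} -> usr (id 4, d 1), mail (id 8, d 1).
Iteration 2: d < 1 fails for all current rows; recursion stops.
Total rows emitted: 3.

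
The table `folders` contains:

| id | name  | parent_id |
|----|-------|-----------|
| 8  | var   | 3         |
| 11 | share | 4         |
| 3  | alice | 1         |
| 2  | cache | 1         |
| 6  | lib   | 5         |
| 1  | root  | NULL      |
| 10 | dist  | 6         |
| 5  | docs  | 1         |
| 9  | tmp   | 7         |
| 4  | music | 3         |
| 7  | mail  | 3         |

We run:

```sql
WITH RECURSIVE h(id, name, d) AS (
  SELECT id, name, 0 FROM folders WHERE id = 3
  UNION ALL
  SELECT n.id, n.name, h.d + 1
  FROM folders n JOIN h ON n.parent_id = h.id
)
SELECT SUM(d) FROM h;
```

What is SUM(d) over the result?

Base: id=3 (alice) at d 0.
Iteration 1: rows with parent_id in {3} -> music (id 4, d 1), mail (id 7, d 1), var (id 8, d 1).
Iteration 2: rows with parent_id in {4,7,8} -> tmp (id 9, d 2), share (id 11, d 2).
Iteration 3: no rows with parent_id in {9,11}; recursion stops.
SUM(d) = 0 + 1 + 1 + 1 + 2 + 2 = 7.

7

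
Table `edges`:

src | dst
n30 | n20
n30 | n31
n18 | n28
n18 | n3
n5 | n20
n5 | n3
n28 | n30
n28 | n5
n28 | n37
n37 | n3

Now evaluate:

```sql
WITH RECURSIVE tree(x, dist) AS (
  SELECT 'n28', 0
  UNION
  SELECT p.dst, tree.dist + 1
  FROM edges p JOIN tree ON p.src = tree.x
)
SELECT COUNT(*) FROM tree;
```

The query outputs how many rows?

Base: (n28, dist=0).
Iteration 1: edges from {n28} -> (n30, dist=1), (n37, dist=1), (n5, dist=1).
Iteration 2: edges from {n30,n37,n5} -> (n20, dist=2), (n3, dist=2), (n31, dist=2). [UNION drops 2 duplicate row(s)]
Iteration 3: no outgoing edges from {n20,n3,n31}; recursion stops.
Total rows emitted: 7.

7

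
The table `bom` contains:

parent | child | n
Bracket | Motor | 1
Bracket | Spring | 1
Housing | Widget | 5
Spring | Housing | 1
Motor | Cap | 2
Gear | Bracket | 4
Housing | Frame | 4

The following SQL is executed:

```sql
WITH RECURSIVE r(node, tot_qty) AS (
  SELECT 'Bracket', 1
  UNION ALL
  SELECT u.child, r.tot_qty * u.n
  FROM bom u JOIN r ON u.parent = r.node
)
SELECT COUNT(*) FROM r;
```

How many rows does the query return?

7

Base: (Bracket, tot_qty=1).
Iteration 1: components of {Bracket} -> Motor = 1*1 = 1, Spring = 1*1 = 1.
Iteration 2: components of {Motor,Spring} -> Cap = 1*2 = 2, Housing = 1*1 = 1.
Iteration 3: components of {Cap,Housing} -> Frame = 1*4 = 4, Widget = 1*5 = 5.
Iteration 4: no further components; recursion stops.
Total rows emitted: 7.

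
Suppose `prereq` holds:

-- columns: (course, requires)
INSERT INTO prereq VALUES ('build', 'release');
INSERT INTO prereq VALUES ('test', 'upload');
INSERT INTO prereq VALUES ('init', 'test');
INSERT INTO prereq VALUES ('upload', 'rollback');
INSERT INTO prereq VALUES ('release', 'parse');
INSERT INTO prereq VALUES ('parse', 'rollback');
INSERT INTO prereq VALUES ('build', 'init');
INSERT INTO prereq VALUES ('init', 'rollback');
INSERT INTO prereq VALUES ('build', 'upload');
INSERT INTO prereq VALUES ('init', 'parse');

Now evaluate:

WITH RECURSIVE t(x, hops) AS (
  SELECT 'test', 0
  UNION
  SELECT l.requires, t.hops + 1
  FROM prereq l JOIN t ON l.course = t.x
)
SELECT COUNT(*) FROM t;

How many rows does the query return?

Base: (test, hops=0).
Iteration 1: edges from {test} -> (upload, hops=1).
Iteration 2: edges from {upload} -> (rollback, hops=2).
Iteration 3: no outgoing edges from {rollback}; recursion stops.
Total rows emitted: 3.

3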